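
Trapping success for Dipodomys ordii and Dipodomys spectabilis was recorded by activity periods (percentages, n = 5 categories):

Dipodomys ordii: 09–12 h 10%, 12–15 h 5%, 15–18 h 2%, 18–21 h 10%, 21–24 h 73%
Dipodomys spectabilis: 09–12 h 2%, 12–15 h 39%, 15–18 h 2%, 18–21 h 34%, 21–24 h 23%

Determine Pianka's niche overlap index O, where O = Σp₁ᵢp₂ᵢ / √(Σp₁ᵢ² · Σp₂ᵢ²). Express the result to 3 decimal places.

Convert percentages to proportions (divide by 100).
Σ p₁ᵢp₂ᵢ = 0.0020 + 0.0195 + 0.0004 + 0.0340 + 0.1679 = 0.2238
Σp_1ᵢ² = 0.10² + 0.05² + 0.02² + 0.10² + 0.73² = 0.0100 + 0.0025 + 0.0004 + 0.0100 + 0.5329 = 0.5558
Σp_2ᵢ² = 0.02² + 0.39² + 0.02² + 0.34² + 0.23² = 0.0004 + 0.1521 + 0.0004 + 0.1156 + 0.0529 = 0.3214
O = 0.2238 / √(0.5558 × 0.3214) = 0.2238 / 0.422651 = 0.52951

0.530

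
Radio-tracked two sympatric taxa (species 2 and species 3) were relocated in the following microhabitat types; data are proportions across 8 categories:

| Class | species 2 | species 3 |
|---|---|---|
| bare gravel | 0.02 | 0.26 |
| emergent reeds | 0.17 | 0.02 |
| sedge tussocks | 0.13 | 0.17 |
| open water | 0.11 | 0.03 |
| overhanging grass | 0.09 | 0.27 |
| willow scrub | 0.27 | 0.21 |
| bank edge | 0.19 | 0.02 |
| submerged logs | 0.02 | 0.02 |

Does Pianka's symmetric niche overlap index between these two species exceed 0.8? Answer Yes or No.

No

Σ p₁ᵢp₂ᵢ = 0.0052 + 0.0034 + 0.0221 + 0.0033 + 0.0243 + 0.0567 + 0.0038 + 0.0004 = 0.1192
Σp_1ᵢ² = 0.02² + 0.17² + 0.13² + 0.11² + 0.09² + 0.27² + 0.19² + 0.02² = 0.0004 + 0.0289 + 0.0169 + 0.0121 + 0.0081 + 0.0729 + 0.0361 + 0.0004 = 0.1758
Σp_2ᵢ² = 0.26² + 0.02² + 0.17² + 0.03² + 0.27² + 0.21² + 0.02² + 0.02² = 0.0676 + 0.0004 + 0.0289 + 0.0009 + 0.0729 + 0.0441 + 0.0004 + 0.0004 = 0.2156
O = 0.1192 / √(0.1758 × 0.2156) = 0.1192 / 0.19469 = 0.6123
O = 0.6123 < 0.8 → No.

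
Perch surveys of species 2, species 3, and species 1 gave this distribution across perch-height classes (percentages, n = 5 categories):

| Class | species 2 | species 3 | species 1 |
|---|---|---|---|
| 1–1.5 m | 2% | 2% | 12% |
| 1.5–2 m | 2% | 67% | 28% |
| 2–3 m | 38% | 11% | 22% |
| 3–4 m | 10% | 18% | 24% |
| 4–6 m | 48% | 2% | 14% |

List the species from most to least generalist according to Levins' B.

species 1 > species 2 > species 3

Convert percentages to proportions (divide by 100).
Σp_2ᵢ² = 0.02² + 0.02² + 0.38² + 0.10² + 0.48² = 0.0004 + 0.0004 + 0.1444 + 0.0100 + 0.2304 = 0.3856
B_2 = 1 / 0.3856 = 2.5934
Σp_3ᵢ² = 0.02² + 0.67² + 0.11² + 0.18² + 0.02² = 0.0004 + 0.4489 + 0.0121 + 0.0324 + 0.0004 = 0.4942
B_3 = 1 / 0.4942 = 2.0235
Σp_1ᵢ² = 0.12² + 0.28² + 0.22² + 0.24² + 0.14² = 0.0144 + 0.0784 + 0.0484 + 0.0576 + 0.0196 = 0.2184
B_1 = 1 / 0.2184 = 4.5788
Ranking by B (broadest → narrowest): species 1 (4.58) > species 2 (2.59) > species 3 (2.02)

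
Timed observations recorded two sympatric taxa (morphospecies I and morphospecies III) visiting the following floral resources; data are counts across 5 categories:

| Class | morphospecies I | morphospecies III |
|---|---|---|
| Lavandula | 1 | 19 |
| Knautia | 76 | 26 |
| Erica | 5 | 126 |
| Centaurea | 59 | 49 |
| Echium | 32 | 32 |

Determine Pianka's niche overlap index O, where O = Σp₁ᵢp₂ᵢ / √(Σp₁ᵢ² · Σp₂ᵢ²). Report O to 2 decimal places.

0.45

Proportions for morphospecies I (n=173): 1/173=0.0058, 76/173=0.4393, 5/173=0.0289, 59/173=0.3410, 32/173=0.1850
Proportions for morphospecies III (n=252): 19/252=0.0754, 26/252=0.1032, 126/252=0.5000, 49/252=0.1944, 32/252=0.1270
Σ p₁ᵢp₂ᵢ = 0.000437 + 0.045336 + 0.014450 + 0.066290 + 0.023495 = 0.150008
Σp_1ᵢ² = 0.0058² + 0.4393² + 0.0289² + 0.3410² + 0.1850² = 0.000034 + 0.192984 + 0.000835 + 0.116281 + 0.034225 = 0.344359
Σp_2ᵢ² = 0.0754² + 0.1032² + 0.5000² + 0.1944² + 0.1270² = 0.005685 + 0.010650 + 0.250000 + 0.037791 + 0.016129 = 0.320255
O = 0.150008 / √(0.344359 × 0.320255) = 0.150008 / 0.3320884 = 0.4517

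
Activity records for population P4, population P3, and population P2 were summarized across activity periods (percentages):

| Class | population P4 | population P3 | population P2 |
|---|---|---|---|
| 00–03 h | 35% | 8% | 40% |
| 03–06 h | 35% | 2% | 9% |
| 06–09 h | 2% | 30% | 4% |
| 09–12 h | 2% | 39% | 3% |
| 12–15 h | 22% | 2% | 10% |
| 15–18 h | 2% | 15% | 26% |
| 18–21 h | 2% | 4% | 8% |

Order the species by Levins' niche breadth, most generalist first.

Convert percentages to proportions (divide by 100).
Σp_P4ᵢ² = 0.35² + 0.35² + 0.02² + 0.02² + 0.22² + 0.02² + 0.02² = 0.1225 + 0.1225 + 0.0004 + 0.0004 + 0.0484 + 0.0004 + 0.0004 = 0.2950
B_P4 = 1 / 0.2950 = 3.3898
Σp_P3ᵢ² = 0.08² + 0.02² + 0.30² + 0.39² + 0.02² + 0.15² + 0.04² = 0.0064 + 0.0004 + 0.0900 + 0.1521 + 0.0004 + 0.0225 + 0.0016 = 0.2734
B_P3 = 1 / 0.2734 = 3.6576
Σp_P2ᵢ² = 0.40² + 0.09² + 0.04² + 0.03² + 0.10² + 0.26² + 0.08² = 0.1600 + 0.0081 + 0.0016 + 0.0009 + 0.0100 + 0.0676 + 0.0064 = 0.2546
B_P2 = 1 / 0.2546 = 3.9277
Ranking by B (broadest → narrowest): population P2 (3.93) > population P3 (3.66) > population P4 (3.39)

population P2 > population P3 > population P4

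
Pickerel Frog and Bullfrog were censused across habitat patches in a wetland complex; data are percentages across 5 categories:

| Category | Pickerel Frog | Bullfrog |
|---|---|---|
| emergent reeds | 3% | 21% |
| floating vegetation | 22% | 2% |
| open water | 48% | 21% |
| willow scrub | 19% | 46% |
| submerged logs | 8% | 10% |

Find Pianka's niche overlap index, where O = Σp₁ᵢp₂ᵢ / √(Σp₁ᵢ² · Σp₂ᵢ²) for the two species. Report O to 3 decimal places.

Convert percentages to proportions (divide by 100).
Σ p₁ᵢp₂ᵢ = 0.0063 + 0.0044 + 0.1008 + 0.0874 + 0.0080 = 0.2069
Σp_1ᵢ² = 0.03² + 0.22² + 0.48² + 0.19² + 0.08² = 0.0009 + 0.0484 + 0.2304 + 0.0361 + 0.0064 = 0.3222
Σp_2ᵢ² = 0.21² + 0.02² + 0.21² + 0.46² + 0.10² = 0.0441 + 0.0004 + 0.0441 + 0.2116 + 0.0100 = 0.3102
O = 0.2069 / √(0.3222 × 0.3102) = 0.2069 / 0.316143 = 0.65445

0.654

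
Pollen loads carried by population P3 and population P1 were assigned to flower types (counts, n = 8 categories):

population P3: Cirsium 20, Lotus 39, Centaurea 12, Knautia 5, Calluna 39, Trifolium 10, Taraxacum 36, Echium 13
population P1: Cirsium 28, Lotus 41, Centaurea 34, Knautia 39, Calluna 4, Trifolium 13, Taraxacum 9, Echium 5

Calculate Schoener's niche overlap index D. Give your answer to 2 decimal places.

0.60

Proportions for population P3 (n=174): 20/174=0.1149, 39/174=0.2241, 12/174=0.0690, 5/174=0.0287, 39/174=0.2241, 10/174=0.0575, 36/174=0.2069, 13/174=0.0747
Proportions for population P1 (n=173): 28/173=0.1618, 41/173=0.2370, 34/173=0.1965, 39/173=0.2254, 4/173=0.0231, 13/173=0.0751, 9/173=0.0520, 5/173=0.0289
Σ|p₁ᵢ − p₂ᵢ| = 0.0469 + 0.0129 + 0.1275 + 0.1967 + 0.2010 + 0.0176 + 0.1549 + 0.0458 = 0.8033
D = 1 − ½ × 0.8033 = 1 − 0.40165 = 0.59835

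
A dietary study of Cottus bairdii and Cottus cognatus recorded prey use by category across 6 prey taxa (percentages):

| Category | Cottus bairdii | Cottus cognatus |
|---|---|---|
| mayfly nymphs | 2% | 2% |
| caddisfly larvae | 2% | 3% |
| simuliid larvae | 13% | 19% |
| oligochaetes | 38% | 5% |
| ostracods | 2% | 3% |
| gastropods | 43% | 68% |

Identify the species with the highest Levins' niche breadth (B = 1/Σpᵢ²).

Cottus bairdii

Convert percentages to proportions (divide by 100).
Σp_bairᵢ² = 0.02² + 0.02² + 0.13² + 0.38² + 0.02² + 0.43² = 0.0004 + 0.0004 + 0.0169 + 0.1444 + 0.0004 + 0.1849 = 0.3474
B_bair = 1 / 0.3474 = 2.8785
Σp_cognᵢ² = 0.02² + 0.03² + 0.19² + 0.05² + 0.03² + 0.68² = 0.0004 + 0.0009 + 0.0361 + 0.0025 + 0.0009 + 0.4624 = 0.5032
B_cogn = 1 / 0.5032 = 1.9873
Highest B → broadest niche (most generalist): Cottus bairdii (B = 2.88).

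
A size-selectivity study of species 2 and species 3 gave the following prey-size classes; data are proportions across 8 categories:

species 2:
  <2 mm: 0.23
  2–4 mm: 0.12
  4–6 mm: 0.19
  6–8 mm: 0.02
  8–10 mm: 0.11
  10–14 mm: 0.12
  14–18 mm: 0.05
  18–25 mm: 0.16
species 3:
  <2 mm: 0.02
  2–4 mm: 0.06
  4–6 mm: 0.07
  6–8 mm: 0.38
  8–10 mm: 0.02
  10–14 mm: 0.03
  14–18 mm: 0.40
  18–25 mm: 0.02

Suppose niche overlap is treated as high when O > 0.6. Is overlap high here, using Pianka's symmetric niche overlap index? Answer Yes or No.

No

Σ p₁ᵢp₂ᵢ = 0.0046 + 0.0072 + 0.0133 + 0.0076 + 0.0022 + 0.0036 + 0.0200 + 0.0032 = 0.0617
Σp_1ᵢ² = 0.23² + 0.12² + 0.19² + 0.02² + 0.11² + 0.12² + 0.05² + 0.16² = 0.0529 + 0.0144 + 0.0361 + 0.0004 + 0.0121 + 0.0144 + 0.0025 + 0.0256 = 0.1584
Σp_2ᵢ² = 0.02² + 0.06² + 0.07² + 0.38² + 0.02² + 0.03² + 0.40² + 0.02² = 0.0004 + 0.0036 + 0.0049 + 0.1444 + 0.0004 + 0.0009 + 0.1600 + 0.0004 = 0.3150
O = 0.0617 / √(0.1584 × 0.3150) = 0.0617 / 0.22337 = 0.2762
O = 0.2762 < 0.6 → No.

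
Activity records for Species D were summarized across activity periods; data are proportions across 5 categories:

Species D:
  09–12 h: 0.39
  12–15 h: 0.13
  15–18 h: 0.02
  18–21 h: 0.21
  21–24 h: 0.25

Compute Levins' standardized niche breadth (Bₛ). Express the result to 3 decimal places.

Σpᵢ² = 0.39² + 0.13² + 0.02² + 0.21² + 0.25² = 0.1521 + 0.0169 + 0.0004 + 0.0441 + 0.0625 = 0.2760
B = 1 / 0.2760 = 3.62319
Bₛ = (B − 1)/(n − 1) = (3.62319 − 1)/(5 − 1) = 2.62319/4 = 0.65580

0.656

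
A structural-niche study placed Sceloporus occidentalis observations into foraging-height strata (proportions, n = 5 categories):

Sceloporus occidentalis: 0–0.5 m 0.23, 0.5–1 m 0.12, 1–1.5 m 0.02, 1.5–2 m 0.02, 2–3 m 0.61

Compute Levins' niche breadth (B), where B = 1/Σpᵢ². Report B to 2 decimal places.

2.27

Σpᵢ² = 0.23² + 0.12² + 0.02² + 0.02² + 0.61² = 0.0529 + 0.0144 + 0.0004 + 0.0004 + 0.3721 = 0.4402
B = 1 / 0.4402 = 2.2717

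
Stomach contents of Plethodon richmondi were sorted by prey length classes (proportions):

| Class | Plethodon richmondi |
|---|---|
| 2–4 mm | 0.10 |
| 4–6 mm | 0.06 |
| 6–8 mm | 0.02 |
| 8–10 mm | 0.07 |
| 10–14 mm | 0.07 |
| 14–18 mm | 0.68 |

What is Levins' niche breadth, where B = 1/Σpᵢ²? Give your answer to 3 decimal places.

Σpᵢ² = 0.10² + 0.06² + 0.02² + 0.07² + 0.07² + 0.68² = 0.0100 + 0.0036 + 0.0004 + 0.0049 + 0.0049 + 0.4624 = 0.4862
B = 1 / 0.4862 = 2.05677

2.057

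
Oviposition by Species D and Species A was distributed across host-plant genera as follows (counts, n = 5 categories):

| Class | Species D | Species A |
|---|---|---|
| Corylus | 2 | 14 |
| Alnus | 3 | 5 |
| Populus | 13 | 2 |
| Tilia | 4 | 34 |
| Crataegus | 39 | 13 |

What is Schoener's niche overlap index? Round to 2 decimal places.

Proportions for Species D (n=61): 2/61=0.0328, 3/61=0.0492, 13/61=0.2131, 4/61=0.0656, 39/61=0.6393
Proportions for Species A (n=68): 14/68=0.2059, 5/68=0.0735, 2/68=0.0294, 34/68=0.5000, 13/68=0.1912
Σ|p₁ᵢ − p₂ᵢ| = 0.1731 + 0.0243 + 0.1837 + 0.4344 + 0.4481 = 1.2636
D = 1 − ½ × 1.2636 = 1 − 0.63180 = 0.36820

0.37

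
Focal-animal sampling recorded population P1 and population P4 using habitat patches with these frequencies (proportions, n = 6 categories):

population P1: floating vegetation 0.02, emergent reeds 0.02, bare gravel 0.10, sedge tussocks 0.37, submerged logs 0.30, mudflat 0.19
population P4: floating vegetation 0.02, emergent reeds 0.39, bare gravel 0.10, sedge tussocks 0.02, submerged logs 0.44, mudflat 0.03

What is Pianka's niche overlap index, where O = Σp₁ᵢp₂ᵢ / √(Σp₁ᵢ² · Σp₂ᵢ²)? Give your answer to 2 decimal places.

Σ p₁ᵢp₂ᵢ = 0.0004 + 0.0078 + 0.0100 + 0.0074 + 0.1320 + 0.0057 = 0.1633
Σp_1ᵢ² = 0.02² + 0.02² + 0.10² + 0.37² + 0.30² + 0.19² = 0.0004 + 0.0004 + 0.0100 + 0.1369 + 0.0900 + 0.0361 = 0.2738
Σp_2ᵢ² = 0.02² + 0.39² + 0.10² + 0.02² + 0.44² + 0.03² = 0.0004 + 0.1521 + 0.0100 + 0.0004 + 0.1936 + 0.0009 = 0.3574
O = 0.1633 / √(0.2738 × 0.3574) = 0.1633 / 0.31282 = 0.5220

0.52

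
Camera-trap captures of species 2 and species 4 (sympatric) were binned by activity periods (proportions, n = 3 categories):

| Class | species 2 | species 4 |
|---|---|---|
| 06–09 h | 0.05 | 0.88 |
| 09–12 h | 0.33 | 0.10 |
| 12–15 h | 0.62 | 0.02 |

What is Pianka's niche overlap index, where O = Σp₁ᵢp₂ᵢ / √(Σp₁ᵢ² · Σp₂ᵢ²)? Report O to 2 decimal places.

Σ p₁ᵢp₂ᵢ = 0.0440 + 0.0330 + 0.0124 = 0.0894
Σp_1ᵢ² = 0.05² + 0.33² + 0.62² = 0.0025 + 0.1089 + 0.3844 = 0.4958
Σp_2ᵢ² = 0.88² + 0.10² + 0.02² = 0.7744 + 0.0100 + 0.0004 = 0.7848
O = 0.0894 / √(0.4958 × 0.7848) = 0.0894 / 0.62378 = 0.1433

0.14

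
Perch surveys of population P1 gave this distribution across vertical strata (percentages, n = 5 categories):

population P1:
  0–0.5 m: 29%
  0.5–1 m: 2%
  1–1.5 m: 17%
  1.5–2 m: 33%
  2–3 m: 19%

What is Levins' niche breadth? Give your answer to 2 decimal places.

Convert percentages to proportions (divide by 100).
Σpᵢ² = 0.29² + 0.02² + 0.17² + 0.33² + 0.19² = 0.0841 + 0.0004 + 0.0289 + 0.1089 + 0.0361 = 0.2584
B = 1 / 0.2584 = 3.8700

3.87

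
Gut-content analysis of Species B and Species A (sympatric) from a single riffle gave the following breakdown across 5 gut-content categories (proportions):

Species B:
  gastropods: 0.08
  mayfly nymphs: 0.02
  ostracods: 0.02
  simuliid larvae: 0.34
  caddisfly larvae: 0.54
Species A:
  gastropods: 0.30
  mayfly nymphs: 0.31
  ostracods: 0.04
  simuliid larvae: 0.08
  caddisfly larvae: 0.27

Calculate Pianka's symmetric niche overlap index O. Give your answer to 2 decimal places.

Σ p₁ᵢp₂ᵢ = 0.0240 + 0.0062 + 0.0008 + 0.0272 + 0.1458 = 0.2040
Σp_1ᵢ² = 0.08² + 0.02² + 0.02² + 0.34² + 0.54² = 0.0064 + 0.0004 + 0.0004 + 0.1156 + 0.2916 = 0.4144
Σp_2ᵢ² = 0.30² + 0.31² + 0.04² + 0.08² + 0.27² = 0.0900 + 0.0961 + 0.0016 + 0.0064 + 0.0729 = 0.2670
O = 0.2040 / √(0.4144 × 0.2670) = 0.2040 / 0.33263 = 0.6133

0.61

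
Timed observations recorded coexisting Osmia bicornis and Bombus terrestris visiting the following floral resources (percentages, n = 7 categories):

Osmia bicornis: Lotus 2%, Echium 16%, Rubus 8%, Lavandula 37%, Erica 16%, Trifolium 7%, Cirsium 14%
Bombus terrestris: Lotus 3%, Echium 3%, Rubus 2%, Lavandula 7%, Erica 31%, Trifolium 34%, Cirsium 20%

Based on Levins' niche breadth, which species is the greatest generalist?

Convert percentages to proportions (divide by 100).
Σp_bicoᵢ² = 0.02² + 0.16² + 0.08² + 0.37² + 0.16² + 0.07² + 0.14² = 0.0004 + 0.0256 + 0.0064 + 0.1369 + 0.0256 + 0.0049 + 0.0196 = 0.2194
B_bico = 1 / 0.2194 = 4.5579
Σp_terrᵢ² = 0.03² + 0.03² + 0.02² + 0.07² + 0.31² + 0.34² + 0.20² = 0.0009 + 0.0009 + 0.0004 + 0.0049 + 0.0961 + 0.1156 + 0.0400 = 0.2588
B_terr = 1 / 0.2588 = 3.8640
Highest B → broadest niche (most generalist): Osmia bicornis (B = 4.56).

Osmia bicornis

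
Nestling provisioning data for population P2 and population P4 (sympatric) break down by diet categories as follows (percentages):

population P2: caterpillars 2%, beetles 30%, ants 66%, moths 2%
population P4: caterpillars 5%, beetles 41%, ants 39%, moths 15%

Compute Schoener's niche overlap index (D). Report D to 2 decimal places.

Convert percentages to proportions (divide by 100).
Σ|p₁ᵢ − p₂ᵢ| = 0.03 + 0.11 + 0.27 + 0.13 = 0.54
D = 1 − ½ × 0.54 = 1 − 0.270 = 0.7300

0.73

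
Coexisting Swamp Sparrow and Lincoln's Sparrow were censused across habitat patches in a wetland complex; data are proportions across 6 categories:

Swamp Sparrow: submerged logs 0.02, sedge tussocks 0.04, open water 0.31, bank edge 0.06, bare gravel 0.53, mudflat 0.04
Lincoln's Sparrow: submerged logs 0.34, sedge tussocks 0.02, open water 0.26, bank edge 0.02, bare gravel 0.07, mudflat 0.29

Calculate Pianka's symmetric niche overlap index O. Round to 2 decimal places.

0.43

Σ p₁ᵢp₂ᵢ = 0.0068 + 0.0008 + 0.0806 + 0.0012 + 0.0371 + 0.0116 = 0.1381
Σp_1ᵢ² = 0.02² + 0.04² + 0.31² + 0.06² + 0.53² + 0.04² = 0.0004 + 0.0016 + 0.0961 + 0.0036 + 0.2809 + 0.0016 = 0.3842
Σp_2ᵢ² = 0.34² + 0.02² + 0.26² + 0.02² + 0.07² + 0.29² = 0.1156 + 0.0004 + 0.0676 + 0.0004 + 0.0049 + 0.0841 = 0.2730
O = 0.1381 / √(0.3842 × 0.2730) = 0.1381 / 0.32386 = 0.4264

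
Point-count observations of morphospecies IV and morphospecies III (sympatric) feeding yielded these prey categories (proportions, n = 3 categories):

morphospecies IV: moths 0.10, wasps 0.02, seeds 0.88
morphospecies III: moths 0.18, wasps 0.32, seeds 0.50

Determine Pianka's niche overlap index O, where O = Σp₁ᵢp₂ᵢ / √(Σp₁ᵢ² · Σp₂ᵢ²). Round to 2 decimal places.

Σ p₁ᵢp₂ᵢ = 0.0180 + 0.0064 + 0.4400 = 0.4644
Σp_1ᵢ² = 0.10² + 0.02² + 0.88² = 0.0100 + 0.0004 + 0.7744 = 0.7848
Σp_2ᵢ² = 0.18² + 0.32² + 0.50² = 0.0324 + 0.1024 + 0.2500 = 0.3848
O = 0.4644 / √(0.7848 × 0.3848) = 0.4644 / 0.54954 = 0.8451

0.85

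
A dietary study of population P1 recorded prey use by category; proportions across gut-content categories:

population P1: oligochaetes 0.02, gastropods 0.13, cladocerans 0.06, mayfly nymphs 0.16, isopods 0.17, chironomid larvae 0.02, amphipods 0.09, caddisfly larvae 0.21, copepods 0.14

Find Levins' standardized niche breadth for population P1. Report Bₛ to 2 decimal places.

0.72

Σpᵢ² = 0.02² + 0.13² + 0.06² + 0.16² + 0.17² + 0.02² + 0.09² + 0.21² + 0.14² = 0.0004 + 0.0169 + 0.0036 + 0.0256 + 0.0289 + 0.0004 + 0.0081 + 0.0441 + 0.0196 = 0.1476
B = 1 / 0.1476 = 6.7751
Bₛ = (B − 1)/(n − 1) = (6.7751 − 1)/(9 − 1) = 5.7751/8 = 0.7219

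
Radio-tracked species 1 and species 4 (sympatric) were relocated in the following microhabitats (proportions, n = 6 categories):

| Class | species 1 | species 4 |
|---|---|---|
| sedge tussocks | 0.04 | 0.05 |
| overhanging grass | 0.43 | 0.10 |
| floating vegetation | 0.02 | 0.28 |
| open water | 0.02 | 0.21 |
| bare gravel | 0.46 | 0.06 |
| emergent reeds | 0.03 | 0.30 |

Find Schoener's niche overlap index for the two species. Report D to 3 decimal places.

Σ|p₁ᵢ − p₂ᵢ| = 0.01 + 0.33 + 0.26 + 0.19 + 0.40 + 0.27 = 1.46
D = 1 − ½ × 1.46 = 1 − 0.730 = 0.27000

0.270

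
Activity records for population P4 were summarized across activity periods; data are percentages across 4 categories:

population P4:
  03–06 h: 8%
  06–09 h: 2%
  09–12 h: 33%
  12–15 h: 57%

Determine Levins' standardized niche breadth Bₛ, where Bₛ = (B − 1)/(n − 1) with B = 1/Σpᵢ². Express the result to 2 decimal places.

Convert percentages to proportions (divide by 100).
Σpᵢ² = 0.08² + 0.02² + 0.33² + 0.57² = 0.0064 + 0.0004 + 0.1089 + 0.3249 = 0.4406
B = 1 / 0.4406 = 2.2696
Bₛ = (B − 1)/(n − 1) = (2.2696 − 1)/(4 − 1) = 1.2696/3 = 0.4232

0.42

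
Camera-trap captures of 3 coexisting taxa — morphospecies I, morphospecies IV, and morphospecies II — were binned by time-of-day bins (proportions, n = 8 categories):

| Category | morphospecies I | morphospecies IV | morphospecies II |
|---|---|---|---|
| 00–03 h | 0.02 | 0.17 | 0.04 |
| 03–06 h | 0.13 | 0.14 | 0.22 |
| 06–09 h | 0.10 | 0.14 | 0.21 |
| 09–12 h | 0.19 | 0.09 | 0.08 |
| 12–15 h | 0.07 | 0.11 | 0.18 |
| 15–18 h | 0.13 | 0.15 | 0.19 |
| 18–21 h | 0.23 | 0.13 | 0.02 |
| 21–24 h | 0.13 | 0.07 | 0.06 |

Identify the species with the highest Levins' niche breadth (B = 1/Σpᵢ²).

morphospecies IV

Σp_Iᵢ² = 0.02² + 0.13² + 0.10² + 0.19² + 0.07² + 0.13² + 0.23² + 0.13² = 0.0004 + 0.0169 + 0.0100 + 0.0361 + 0.0049 + 0.0169 + 0.0529 + 0.0169 = 0.1550
B_I = 1 / 0.1550 = 6.4516
Σp_IVᵢ² = 0.17² + 0.14² + 0.14² + 0.09² + 0.11² + 0.15² + 0.13² + 0.07² = 0.0289 + 0.0196 + 0.0196 + 0.0081 + 0.0121 + 0.0225 + 0.0169 + 0.0049 = 0.1326
B_IV = 1 / 0.1326 = 7.5415
Σp_IIᵢ² = 0.04² + 0.22² + 0.21² + 0.08² + 0.18² + 0.19² + 0.02² + 0.06² = 0.0016 + 0.0484 + 0.0441 + 0.0064 + 0.0324 + 0.0361 + 0.0004 + 0.0036 = 0.1730
B_II = 1 / 0.1730 = 5.7803
Highest B → broadest niche (most generalist): morphospecies IV (B = 7.54).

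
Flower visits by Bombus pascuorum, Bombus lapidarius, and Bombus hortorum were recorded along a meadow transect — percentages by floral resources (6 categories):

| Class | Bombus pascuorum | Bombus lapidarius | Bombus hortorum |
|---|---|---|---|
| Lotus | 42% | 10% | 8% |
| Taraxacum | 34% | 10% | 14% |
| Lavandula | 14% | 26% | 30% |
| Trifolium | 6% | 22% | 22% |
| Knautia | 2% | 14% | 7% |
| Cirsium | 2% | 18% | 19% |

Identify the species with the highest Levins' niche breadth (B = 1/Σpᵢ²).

Bombus lapidarius

Convert percentages to proportions (divide by 100).
Σp_pascᵢ² = 0.42² + 0.34² + 0.14² + 0.06² + 0.02² + 0.02² = 0.1764 + 0.1156 + 0.0196 + 0.0036 + 0.0004 + 0.0004 = 0.3160
B_pasc = 1 / 0.3160 = 3.1646
Σp_lapiᵢ² = 0.10² + 0.10² + 0.26² + 0.22² + 0.14² + 0.18² = 0.0100 + 0.0100 + 0.0676 + 0.0484 + 0.0196 + 0.0324 = 0.1880
B_lapi = 1 / 0.1880 = 5.3191
Σp_hortᵢ² = 0.08² + 0.14² + 0.30² + 0.22² + 0.07² + 0.19² = 0.0064 + 0.0196 + 0.0900 + 0.0484 + 0.0049 + 0.0361 = 0.2054
B_hort = 1 / 0.2054 = 4.8685
Highest B → broadest niche (most generalist): Bombus lapidarius (B = 5.32).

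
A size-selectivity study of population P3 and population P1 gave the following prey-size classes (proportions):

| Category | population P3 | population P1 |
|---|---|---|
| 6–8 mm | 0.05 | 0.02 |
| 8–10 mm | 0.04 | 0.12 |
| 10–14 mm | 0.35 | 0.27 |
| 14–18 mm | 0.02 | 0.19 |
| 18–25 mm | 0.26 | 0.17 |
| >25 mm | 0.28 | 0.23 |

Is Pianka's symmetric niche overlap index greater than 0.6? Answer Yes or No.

Yes

Σ p₁ᵢp₂ᵢ = 0.0010 + 0.0048 + 0.0945 + 0.0038 + 0.0442 + 0.0644 = 0.2127
Σp_1ᵢ² = 0.05² + 0.04² + 0.35² + 0.02² + 0.26² + 0.28² = 0.0025 + 0.0016 + 0.1225 + 0.0004 + 0.0676 + 0.0784 = 0.2730
Σp_2ᵢ² = 0.02² + 0.12² + 0.27² + 0.19² + 0.17² + 0.23² = 0.0004 + 0.0144 + 0.0729 + 0.0361 + 0.0289 + 0.0529 = 0.2056
O = 0.2127 / √(0.2730 × 0.2056) = 0.2127 / 0.23692 = 0.8978
O = 0.8978 > 0.6 → Yes.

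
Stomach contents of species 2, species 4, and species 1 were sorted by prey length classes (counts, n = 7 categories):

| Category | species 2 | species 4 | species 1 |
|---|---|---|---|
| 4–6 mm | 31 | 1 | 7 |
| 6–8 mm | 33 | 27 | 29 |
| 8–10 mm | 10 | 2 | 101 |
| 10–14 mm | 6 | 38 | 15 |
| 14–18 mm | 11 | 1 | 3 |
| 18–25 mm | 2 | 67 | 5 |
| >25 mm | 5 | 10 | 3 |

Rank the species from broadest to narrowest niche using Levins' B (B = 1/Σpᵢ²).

species 2 > species 4 > species 1

Proportions for species 2 (n=98): 31/98=0.3163, 33/98=0.3367, 10/98=0.1020, 6/98=0.0612, 11/98=0.1122, 2/98=0.0204, 5/98=0.0510
Proportions for species 4 (n=146): 1/146=0.0068, 27/146=0.1849, 2/146=0.0137, 38/146=0.2603, 1/146=0.0068, 67/146=0.4589, 10/146=0.0685
Proportions for species 1 (n=163): 7/163=0.0429, 29/163=0.1779, 101/163=0.6196, 15/163=0.0920, 3/163=0.0184, 5/163=0.0307, 3/163=0.0184
Σp_2ᵢ² = 0.3163² + 0.3367² + 0.1020² + 0.0612² + 0.1122² + 0.0204² + 0.0510² = 0.100046 + 0.113367 + 0.010404 + 0.003745 + 0.012589 + 0.000416 + 0.002601 = 0.243168
B_2 = 1 / 0.243168 = 4.1124
Σp_4ᵢ² = 0.0068² + 0.1849² + 0.0137² + 0.2603² + 0.0068² + 0.4589² + 0.0685² = 0.000046 + 0.034188 + 0.000188 + 0.067756 + 0.000046 + 0.210589 + 0.004692 = 0.317505
B_4 = 1 / 0.317505 = 3.1496
Σp_1ᵢ² = 0.0429² + 0.1779² + 0.6196² + 0.0920² + 0.0184² + 0.0307² + 0.0184² = 0.001840 + 0.031648 + 0.383904 + 0.008464 + 0.000339 + 0.000942 + 0.000339 = 0.427476
B_1 = 1 / 0.427476 = 2.3393
Ranking by B (broadest → narrowest): species 2 (4.11) > species 4 (3.15) > species 1 (2.34)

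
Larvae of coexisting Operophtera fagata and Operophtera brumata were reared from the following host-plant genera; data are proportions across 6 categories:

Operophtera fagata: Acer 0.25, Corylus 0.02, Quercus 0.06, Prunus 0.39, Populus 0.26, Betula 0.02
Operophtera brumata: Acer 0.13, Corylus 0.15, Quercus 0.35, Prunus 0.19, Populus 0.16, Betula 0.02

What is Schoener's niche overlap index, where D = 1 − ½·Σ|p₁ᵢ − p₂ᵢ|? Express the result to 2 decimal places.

0.58

Σ|p₁ᵢ − p₂ᵢ| = 0.12 + 0.13 + 0.29 + 0.20 + 0.10 + 0.00 = 0.84
D = 1 − ½ × 0.84 = 1 − 0.420 = 0.5800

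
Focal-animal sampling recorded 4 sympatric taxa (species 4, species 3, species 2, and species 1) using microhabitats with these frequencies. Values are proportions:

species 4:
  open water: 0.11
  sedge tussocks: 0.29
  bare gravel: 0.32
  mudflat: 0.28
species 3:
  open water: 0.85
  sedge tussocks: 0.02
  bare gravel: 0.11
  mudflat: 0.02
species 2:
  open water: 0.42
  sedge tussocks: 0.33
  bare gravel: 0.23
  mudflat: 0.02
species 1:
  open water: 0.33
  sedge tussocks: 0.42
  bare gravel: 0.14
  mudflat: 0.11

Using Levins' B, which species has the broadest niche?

species 4

Σp_4ᵢ² = 0.11² + 0.29² + 0.32² + 0.28² = 0.0121 + 0.0841 + 0.1024 + 0.0784 = 0.2770
B_4 = 1 / 0.2770 = 3.6101
Σp_3ᵢ² = 0.85² + 0.02² + 0.11² + 0.02² = 0.7225 + 0.0004 + 0.0121 + 0.0004 = 0.7354
B_3 = 1 / 0.7354 = 1.3598
Σp_2ᵢ² = 0.42² + 0.33² + 0.23² + 0.02² = 0.1764 + 0.1089 + 0.0529 + 0.0004 = 0.3386
B_2 = 1 / 0.3386 = 2.9533
Σp_1ᵢ² = 0.33² + 0.42² + 0.14² + 0.11² = 0.1089 + 0.1764 + 0.0196 + 0.0121 = 0.3170
B_1 = 1 / 0.3170 = 3.1546
Highest B → broadest niche (most generalist): species 4 (B = 3.61).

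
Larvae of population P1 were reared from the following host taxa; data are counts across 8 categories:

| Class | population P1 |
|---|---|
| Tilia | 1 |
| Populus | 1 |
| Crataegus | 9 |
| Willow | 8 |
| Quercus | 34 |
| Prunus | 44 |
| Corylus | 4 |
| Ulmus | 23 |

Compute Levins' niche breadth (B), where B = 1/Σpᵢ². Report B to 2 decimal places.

Proportions for population P1 (n=124): 1/124=0.0081, 1/124=0.0081, 9/124=0.0726, 8/124=0.0645, 34/124=0.2742, 44/124=0.3548, 4/124=0.0323, 23/124=0.1855
Σpᵢ² = 0.0081² + 0.0081² + 0.0726² + 0.0645² + 0.2742² + 0.3548² + 0.0323² + 0.1855² = 0.000066 + 0.000066 + 0.005271 + 0.004160 + 0.075186 + 0.125883 + 0.001043 + 0.034410 = 0.246085
B = 1 / 0.246085 = 4.0636

4.06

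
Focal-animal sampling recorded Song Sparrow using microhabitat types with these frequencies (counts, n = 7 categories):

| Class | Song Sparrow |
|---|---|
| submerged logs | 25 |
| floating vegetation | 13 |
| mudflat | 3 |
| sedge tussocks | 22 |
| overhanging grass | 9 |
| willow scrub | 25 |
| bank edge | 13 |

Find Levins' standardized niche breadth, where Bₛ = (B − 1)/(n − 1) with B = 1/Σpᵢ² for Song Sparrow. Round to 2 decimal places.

Proportions for Song Sparrow (n=110): 25/110=0.2273, 13/110=0.1182, 3/110=0.0273, 22/110=0.2000, 9/110=0.0818, 25/110=0.2273, 13/110=0.1182
Σpᵢ² = 0.2273² + 0.1182² + 0.0273² + 0.2000² + 0.0818² + 0.2273² + 0.1182² = 0.051665 + 0.013971 + 0.000745 + 0.040000 + 0.006691 + 0.051665 + 0.013971 = 0.178708
B = 1 / 0.178708 = 5.5957
Bₛ = (B − 1)/(n − 1) = (5.5957 − 1)/(7 − 1) = 4.5957/6 = 0.7660

0.77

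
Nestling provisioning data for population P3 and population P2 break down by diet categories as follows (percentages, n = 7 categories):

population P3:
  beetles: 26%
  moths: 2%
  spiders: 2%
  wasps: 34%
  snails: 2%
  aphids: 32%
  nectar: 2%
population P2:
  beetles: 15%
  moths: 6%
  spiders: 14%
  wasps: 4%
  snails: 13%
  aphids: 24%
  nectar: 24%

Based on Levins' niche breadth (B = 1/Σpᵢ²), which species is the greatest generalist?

Convert percentages to proportions (divide by 100).
Σp_P3ᵢ² = 0.26² + 0.02² + 0.02² + 0.34² + 0.02² + 0.32² + 0.02² = 0.0676 + 0.0004 + 0.0004 + 0.1156 + 0.0004 + 0.1024 + 0.0004 = 0.2872
B_P3 = 1 / 0.2872 = 3.4819
Σp_P2ᵢ² = 0.15² + 0.06² + 0.14² + 0.04² + 0.13² + 0.24² + 0.24² = 0.0225 + 0.0036 + 0.0196 + 0.0016 + 0.0169 + 0.0576 + 0.0576 = 0.1794
B_P2 = 1 / 0.1794 = 5.5741
Highest B → broadest niche (most generalist): population P2 (B = 5.57).

population P2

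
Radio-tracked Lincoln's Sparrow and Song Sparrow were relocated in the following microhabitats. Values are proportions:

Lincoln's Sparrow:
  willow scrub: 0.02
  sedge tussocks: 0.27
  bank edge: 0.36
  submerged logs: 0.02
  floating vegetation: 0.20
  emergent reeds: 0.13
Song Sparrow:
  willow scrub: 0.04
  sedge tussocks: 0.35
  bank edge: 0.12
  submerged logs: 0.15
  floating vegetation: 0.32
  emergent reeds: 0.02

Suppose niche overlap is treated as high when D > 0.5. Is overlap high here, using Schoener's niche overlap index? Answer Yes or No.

Yes

Σ|p₁ᵢ − p₂ᵢ| = 0.02 + 0.08 + 0.24 + 0.13 + 0.12 + 0.11 = 0.70
D = 1 − ½ × 0.70 = 1 − 0.350 = 0.6500
D = 0.6500 > 0.5 → Yes.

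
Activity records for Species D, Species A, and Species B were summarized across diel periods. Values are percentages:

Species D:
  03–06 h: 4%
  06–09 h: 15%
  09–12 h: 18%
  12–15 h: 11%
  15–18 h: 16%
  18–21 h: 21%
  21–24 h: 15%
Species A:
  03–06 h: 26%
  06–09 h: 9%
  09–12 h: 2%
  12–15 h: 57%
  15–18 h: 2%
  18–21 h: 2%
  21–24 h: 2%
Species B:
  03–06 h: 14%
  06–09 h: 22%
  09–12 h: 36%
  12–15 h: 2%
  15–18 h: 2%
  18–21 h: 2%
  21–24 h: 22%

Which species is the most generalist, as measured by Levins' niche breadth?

Convert percentages to proportions (divide by 100).
Σp_Dᵢ² = 0.04² + 0.15² + 0.18² + 0.11² + 0.16² + 0.21² + 0.15² = 0.0016 + 0.0225 + 0.0324 + 0.0121 + 0.0256 + 0.0441 + 0.0225 = 0.1608
B_D = 1 / 0.1608 = 6.2189
Σp_Aᵢ² = 0.26² + 0.09² + 0.02² + 0.57² + 0.02² + 0.02² + 0.02² = 0.0676 + 0.0081 + 0.0004 + 0.3249 + 0.0004 + 0.0004 + 0.0004 = 0.4022
B_A = 1 / 0.4022 = 2.4863
Σp_Bᵢ² = 0.14² + 0.22² + 0.36² + 0.02² + 0.02² + 0.02² + 0.22² = 0.0196 + 0.0484 + 0.1296 + 0.0004 + 0.0004 + 0.0004 + 0.0484 = 0.2472
B_B = 1 / 0.2472 = 4.0453
Highest B → broadest niche (most generalist): Species D (B = 6.22).

Species D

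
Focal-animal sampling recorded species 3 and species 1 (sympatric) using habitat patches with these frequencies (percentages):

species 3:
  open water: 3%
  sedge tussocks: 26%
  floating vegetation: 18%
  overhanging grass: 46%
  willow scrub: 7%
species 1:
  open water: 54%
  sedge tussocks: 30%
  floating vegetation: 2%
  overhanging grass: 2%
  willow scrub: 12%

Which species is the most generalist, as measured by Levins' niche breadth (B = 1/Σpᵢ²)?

Convert percentages to proportions (divide by 100).
Σp_3ᵢ² = 0.03² + 0.26² + 0.18² + 0.46² + 0.07² = 0.0009 + 0.0676 + 0.0324 + 0.2116 + 0.0049 = 0.3174
B_3 = 1 / 0.3174 = 3.1506
Σp_1ᵢ² = 0.54² + 0.30² + 0.02² + 0.02² + 0.12² = 0.2916 + 0.0900 + 0.0004 + 0.0004 + 0.0144 = 0.3968
B_1 = 1 / 0.3968 = 2.5202
Highest B → broadest niche (most generalist): species 3 (B = 3.15).

species 3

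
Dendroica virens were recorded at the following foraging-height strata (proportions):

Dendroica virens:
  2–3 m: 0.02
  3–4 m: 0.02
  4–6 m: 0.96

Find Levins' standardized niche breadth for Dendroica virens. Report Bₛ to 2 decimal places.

0.04

Σpᵢ² = 0.02² + 0.02² + 0.96² = 0.0004 + 0.0004 + 0.9216 = 0.9224
B = 1 / 0.9224 = 1.0841
Bₛ = (B − 1)/(n − 1) = (1.0841 − 1)/(3 − 1) = 0.0841/2 = 0.0421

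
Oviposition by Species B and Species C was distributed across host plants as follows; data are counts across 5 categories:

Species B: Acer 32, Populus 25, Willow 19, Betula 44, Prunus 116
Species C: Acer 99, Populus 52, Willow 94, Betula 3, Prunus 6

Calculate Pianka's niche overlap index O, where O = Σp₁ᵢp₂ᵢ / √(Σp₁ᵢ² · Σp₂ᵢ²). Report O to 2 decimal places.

Proportions for Species B (n=236): 32/236=0.1356, 25/236=0.1059, 19/236=0.0805, 44/236=0.1864, 116/236=0.4915
Proportions for Species C (n=254): 99/254=0.3898, 52/254=0.2047, 94/254=0.3701, 3/254=0.0118, 6/254=0.0236
Σ p₁ᵢp₂ᵢ = 0.052857 + 0.021678 + 0.029793 + 0.002200 + 0.011599 = 0.118127
Σp_1ᵢ² = 0.1356² + 0.1059² + 0.0805² + 0.1864² + 0.4915² = 0.018387 + 0.011215 + 0.006480 + 0.034745 + 0.241572 = 0.312399
Σp_2ᵢ² = 0.3898² + 0.2047² + 0.3701² + 0.0118² + 0.0236² = 0.151944 + 0.041902 + 0.136974 + 0.000139 + 0.000557 = 0.331516
O = 0.118127 / √(0.312399 × 0.331516) = 0.118127 / 0.3218156 = 0.3671

0.37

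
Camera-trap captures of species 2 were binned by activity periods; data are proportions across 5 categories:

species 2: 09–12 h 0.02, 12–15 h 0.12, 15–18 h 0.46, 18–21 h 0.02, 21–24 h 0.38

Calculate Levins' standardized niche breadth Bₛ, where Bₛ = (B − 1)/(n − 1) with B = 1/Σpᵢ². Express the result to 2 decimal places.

Σpᵢ² = 0.02² + 0.12² + 0.46² + 0.02² + 0.38² = 0.0004 + 0.0144 + 0.2116 + 0.0004 + 0.1444 = 0.3712
B = 1 / 0.3712 = 2.6940
Bₛ = (B − 1)/(n − 1) = (2.6940 − 1)/(5 − 1) = 1.6940/4 = 0.4235

0.42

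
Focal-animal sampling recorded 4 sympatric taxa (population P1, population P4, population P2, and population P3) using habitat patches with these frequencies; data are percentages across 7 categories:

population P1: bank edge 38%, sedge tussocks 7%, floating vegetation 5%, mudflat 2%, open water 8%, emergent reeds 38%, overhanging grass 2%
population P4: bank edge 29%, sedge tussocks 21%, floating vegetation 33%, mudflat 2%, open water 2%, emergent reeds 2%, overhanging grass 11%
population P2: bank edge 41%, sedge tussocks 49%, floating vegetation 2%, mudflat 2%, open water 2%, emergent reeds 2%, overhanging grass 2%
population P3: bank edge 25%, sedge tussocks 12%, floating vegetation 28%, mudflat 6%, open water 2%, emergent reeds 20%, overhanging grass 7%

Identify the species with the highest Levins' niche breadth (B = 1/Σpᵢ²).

Convert percentages to proportions (divide by 100).
Σp_P1ᵢ² = 0.38² + 0.07² + 0.05² + 0.02² + 0.08² + 0.38² + 0.02² = 0.1444 + 0.0049 + 0.0025 + 0.0004 + 0.0064 + 0.1444 + 0.0004 = 0.3034
B_P1 = 1 / 0.3034 = 3.2960
Σp_P4ᵢ² = 0.29² + 0.21² + 0.33² + 0.02² + 0.02² + 0.02² + 0.11² = 0.0841 + 0.0441 + 0.1089 + 0.0004 + 0.0004 + 0.0004 + 0.0121 = 0.2504
B_P4 = 1 / 0.2504 = 3.9936
Σp_P2ᵢ² = 0.41² + 0.49² + 0.02² + 0.02² + 0.02² + 0.02² + 0.02² = 0.1681 + 0.2401 + 0.0004 + 0.0004 + 0.0004 + 0.0004 + 0.0004 = 0.4102
B_P2 = 1 / 0.4102 = 2.4378
Σp_P3ᵢ² = 0.25² + 0.12² + 0.28² + 0.06² + 0.02² + 0.20² + 0.07² = 0.0625 + 0.0144 + 0.0784 + 0.0036 + 0.0004 + 0.0400 + 0.0049 = 0.2042
B_P3 = 1 / 0.2042 = 4.8972
Highest B → broadest niche (most generalist): population P3 (B = 4.90).

population P3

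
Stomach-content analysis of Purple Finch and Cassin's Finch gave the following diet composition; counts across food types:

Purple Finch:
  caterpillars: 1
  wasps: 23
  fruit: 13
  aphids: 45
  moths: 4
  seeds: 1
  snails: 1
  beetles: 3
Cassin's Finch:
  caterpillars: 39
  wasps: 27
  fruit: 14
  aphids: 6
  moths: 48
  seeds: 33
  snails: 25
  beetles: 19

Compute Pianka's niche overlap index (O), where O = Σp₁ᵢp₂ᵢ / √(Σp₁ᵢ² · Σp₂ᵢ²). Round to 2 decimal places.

0.33

Proportions for Purple Finch (n=91): 1/91=0.0110, 23/91=0.2527, 13/91=0.1429, 45/91=0.4945, 4/91=0.0440, 1/91=0.0110, 1/91=0.0110, 3/91=0.0330
Proportions for Cassin's Finch (n=211): 39/211=0.1848, 27/211=0.1280, 14/211=0.0664, 6/211=0.0284, 48/211=0.2275, 33/211=0.1564, 25/211=0.1185, 19/211=0.0900
Σ p₁ᵢp₂ᵢ = 0.002033 + 0.032346 + 0.009489 + 0.014044 + 0.010010 + 0.001720 + 0.001304 + 0.002970 = 0.073916
Σp_1ᵢ² = 0.0110² + 0.2527² + 0.1429² + 0.4945² + 0.0440² + 0.0110² + 0.0110² + 0.0330² = 0.000121 + 0.063857 + 0.020420 + 0.244530 + 0.001936 + 0.000121 + 0.000121 + 0.001089 = 0.332195
Σp_2ᵢ² = 0.1848² + 0.1280² + 0.0664² + 0.0284² + 0.2275² + 0.1564² + 0.1185² + 0.0900² = 0.034151 + 0.016384 + 0.004409 + 0.000807 + 0.051756 + 0.024461 + 0.014042 + 0.008100 = 0.154110
O = 0.073916 / √(0.332195 × 0.154110) = 0.073916 / 0.2262622 = 0.3267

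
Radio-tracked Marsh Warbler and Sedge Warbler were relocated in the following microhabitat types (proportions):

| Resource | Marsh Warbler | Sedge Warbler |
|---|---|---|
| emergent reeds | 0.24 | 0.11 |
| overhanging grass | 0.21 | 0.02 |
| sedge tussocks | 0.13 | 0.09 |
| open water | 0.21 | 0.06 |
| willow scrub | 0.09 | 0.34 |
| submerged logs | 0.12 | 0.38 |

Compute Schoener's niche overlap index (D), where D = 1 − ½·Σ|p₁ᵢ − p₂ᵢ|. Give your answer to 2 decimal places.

Σ|p₁ᵢ − p₂ᵢ| = 0.13 + 0.19 + 0.04 + 0.15 + 0.25 + 0.26 = 1.02
D = 1 − ½ × 1.02 = 1 − 0.510 = 0.4900

0.49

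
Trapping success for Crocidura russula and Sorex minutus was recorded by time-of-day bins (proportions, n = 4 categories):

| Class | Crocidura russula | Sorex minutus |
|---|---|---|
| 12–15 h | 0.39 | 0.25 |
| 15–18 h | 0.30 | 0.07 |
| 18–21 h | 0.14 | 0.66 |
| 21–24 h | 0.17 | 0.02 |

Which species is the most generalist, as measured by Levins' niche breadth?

Crocidura russula

Σp_russᵢ² = 0.39² + 0.30² + 0.14² + 0.17² = 0.1521 + 0.0900 + 0.0196 + 0.0289 = 0.2906
B_russ = 1 / 0.2906 = 3.4412
Σp_minuᵢ² = 0.25² + 0.07² + 0.66² + 0.02² = 0.0625 + 0.0049 + 0.4356 + 0.0004 = 0.5034
B_minu = 1 / 0.5034 = 1.9865
Highest B → broadest niche (most generalist): Crocidura russula (B = 3.44).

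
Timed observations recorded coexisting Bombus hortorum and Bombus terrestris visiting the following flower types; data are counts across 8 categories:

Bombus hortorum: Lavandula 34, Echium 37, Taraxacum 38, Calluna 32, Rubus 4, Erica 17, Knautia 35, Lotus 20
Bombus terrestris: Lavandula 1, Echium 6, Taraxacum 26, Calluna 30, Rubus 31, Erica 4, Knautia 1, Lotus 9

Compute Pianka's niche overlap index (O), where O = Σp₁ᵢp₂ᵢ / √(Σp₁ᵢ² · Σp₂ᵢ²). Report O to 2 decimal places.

0.61

Proportions for Bombus hortorum (n=217): 34/217=0.1567, 37/217=0.1705, 38/217=0.1751, 32/217=0.1475, 4/217=0.0184, 17/217=0.0783, 35/217=0.1613, 20/217=0.0922
Proportions for Bombus terrestris (n=108): 1/108=0.0093, 6/108=0.0556, 26/108=0.2407, 30/108=0.2778, 31/108=0.2870, 4/108=0.0370, 1/108=0.0093, 9/108=0.0833
Σ p₁ᵢp₂ᵢ = 0.001457 + 0.009480 + 0.042147 + 0.040976 + 0.005281 + 0.002897 + 0.001500 + 0.007680 = 0.111418
Σp_1ᵢ² = 0.1567² + 0.1705² + 0.1751² + 0.1475² + 0.0184² + 0.0783² + 0.1613² + 0.0922² = 0.024555 + 0.029070 + 0.030660 + 0.021756 + 0.000339 + 0.006131 + 0.026018 + 0.008501 = 0.147030
Σp_2ᵢ² = 0.0093² + 0.0556² + 0.2407² + 0.2778² + 0.2870² + 0.0370² + 0.0093² + 0.0833² = 0.000086 + 0.003091 + 0.057936 + 0.077173 + 0.082369 + 0.001369 + 0.000086 + 0.006939 = 0.229049
O = 0.111418 / √(0.147030 × 0.229049) = 0.111418 / 0.1835131 = 0.6071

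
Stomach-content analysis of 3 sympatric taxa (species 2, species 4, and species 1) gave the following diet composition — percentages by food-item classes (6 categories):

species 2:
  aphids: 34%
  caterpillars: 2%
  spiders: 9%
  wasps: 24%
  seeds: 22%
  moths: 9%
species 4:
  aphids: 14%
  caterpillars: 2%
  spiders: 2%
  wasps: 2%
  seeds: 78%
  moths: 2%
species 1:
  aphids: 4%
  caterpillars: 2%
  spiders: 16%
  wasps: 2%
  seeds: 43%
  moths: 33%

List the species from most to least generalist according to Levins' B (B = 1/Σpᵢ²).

Convert percentages to proportions (divide by 100).
Σp_2ᵢ² = 0.34² + 0.02² + 0.09² + 0.24² + 0.22² + 0.09² = 0.1156 + 0.0004 + 0.0081 + 0.0576 + 0.0484 + 0.0081 = 0.2382
B_2 = 1 / 0.2382 = 4.1982
Σp_4ᵢ² = 0.14² + 0.02² + 0.02² + 0.02² + 0.78² + 0.02² = 0.0196 + 0.0004 + 0.0004 + 0.0004 + 0.6084 + 0.0004 = 0.6296
B_4 = 1 / 0.6296 = 1.5883
Σp_1ᵢ² = 0.04² + 0.02² + 0.16² + 0.02² + 0.43² + 0.33² = 0.0016 + 0.0004 + 0.0256 + 0.0004 + 0.1849 + 0.1089 = 0.3218
B_1 = 1 / 0.3218 = 3.1075
Ranking by B (broadest → narrowest): species 2 (4.20) > species 1 (3.11) > species 4 (1.59)

species 2 > species 1 > species 4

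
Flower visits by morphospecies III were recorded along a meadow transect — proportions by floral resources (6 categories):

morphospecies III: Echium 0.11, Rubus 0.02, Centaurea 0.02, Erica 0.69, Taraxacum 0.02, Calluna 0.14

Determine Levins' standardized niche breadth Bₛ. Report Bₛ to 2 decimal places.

Σpᵢ² = 0.11² + 0.02² + 0.02² + 0.69² + 0.02² + 0.14² = 0.0121 + 0.0004 + 0.0004 + 0.4761 + 0.0004 + 0.0196 = 0.5090
B = 1 / 0.5090 = 1.9646
Bₛ = (B − 1)/(n − 1) = (1.9646 − 1)/(6 − 1) = 0.9646/5 = 0.1929

0.19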